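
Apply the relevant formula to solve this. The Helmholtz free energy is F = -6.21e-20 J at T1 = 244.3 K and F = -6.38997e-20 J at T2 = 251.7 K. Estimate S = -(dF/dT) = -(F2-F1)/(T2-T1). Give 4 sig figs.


Step 1: dF = F2 - F1 = -6.38997e-20 - (-6.21e-20) = -1.7997e-21 J
Step 2: dT = T2 - T1 = 251.7 - 244.3 = 7.4 K
Step 3: S = -dF/dT = -(-1.7997e-21)/7.4 = 2.432e-22 J/K

2.432e-22


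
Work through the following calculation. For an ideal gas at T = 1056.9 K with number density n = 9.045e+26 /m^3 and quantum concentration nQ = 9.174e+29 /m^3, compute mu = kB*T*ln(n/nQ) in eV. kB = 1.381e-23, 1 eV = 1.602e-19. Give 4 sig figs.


Step 1: n/nQ = 9.045e+26/9.174e+29 = 0.0009859
Step 2: ln(n/nQ) = -6.922
Step 3: mu = kB*T*ln(n/nQ) = 1.46e-20*-6.922 = -1.01e-19 J
Step 4: Convert to eV: -1.01e-19/1.602e-19 = -0.6307 eV

-0.6307


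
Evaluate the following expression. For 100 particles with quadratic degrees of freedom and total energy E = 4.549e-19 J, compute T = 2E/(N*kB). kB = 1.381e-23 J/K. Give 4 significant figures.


Step 1: Numerator = 2*E = 2*4.549e-19 = 9.098e-19 J
Step 2: Denominator = N*kB = 100*1.381e-23 = 1.381e-21
Step 3: T = 9.098e-19 / 1.381e-21 = 658.8 K

658.8


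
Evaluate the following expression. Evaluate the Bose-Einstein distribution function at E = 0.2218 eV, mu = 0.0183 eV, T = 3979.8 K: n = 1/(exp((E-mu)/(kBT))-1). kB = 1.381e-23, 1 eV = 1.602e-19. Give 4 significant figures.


Step 1: (E - mu) = 0.2035 eV
Step 2: x = (E-mu)*eV/(kB*T) = 0.2035*1.602e-19/(1.381e-23*3979.8) = 0.5932
Step 3: exp(x) = 1.81
Step 4: n = 1/(exp(x)-1) = 1.235

1.235


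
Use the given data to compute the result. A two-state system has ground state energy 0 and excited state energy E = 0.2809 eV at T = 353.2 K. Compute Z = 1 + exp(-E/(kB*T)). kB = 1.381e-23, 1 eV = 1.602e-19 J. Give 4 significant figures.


Step 1: Compute beta*E = E*eV/(kB*T) = 0.2809*1.602e-19/(1.381e-23*353.2) = 9.226
Step 2: exp(-beta*E) = exp(-9.226) = 9.847e-05
Step 3: Z = 1 + 9.847e-05 = 1

1


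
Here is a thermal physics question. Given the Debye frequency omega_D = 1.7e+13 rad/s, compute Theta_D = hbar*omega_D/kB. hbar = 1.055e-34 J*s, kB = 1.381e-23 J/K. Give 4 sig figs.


Step 1: hbar*omega_D = 1.055e-34 * 1.7e+13 = 1.793e-21 J
Step 2: Theta_D = 1.793e-21 / 1.381e-23
Step 3: Theta_D = 129.9 K

129.9


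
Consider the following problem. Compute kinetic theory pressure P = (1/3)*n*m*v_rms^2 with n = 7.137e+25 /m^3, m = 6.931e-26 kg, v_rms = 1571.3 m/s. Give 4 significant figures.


Step 1: v_rms^2 = 1571.3^2 = 2.469e+06
Step 2: n*m = 7.137e+25*6.931e-26 = 4.947
Step 3: P = (1/3)*4.947*2.469e+06 = 4.071e+06 Pa

4.071e+06


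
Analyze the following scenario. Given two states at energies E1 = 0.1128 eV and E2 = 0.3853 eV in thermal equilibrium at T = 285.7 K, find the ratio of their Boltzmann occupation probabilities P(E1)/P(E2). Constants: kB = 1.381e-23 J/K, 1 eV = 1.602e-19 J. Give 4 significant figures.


Step 1: Compute energy difference dE = E1 - E2 = 0.1128 - 0.3853 = -0.2725 eV
Step 2: Convert to Joules: dE_J = -0.2725 * 1.602e-19 = -4.365e-20 J
Step 3: Compute exponent = -dE_J / (kB * T) = -(-4.365e-20) / (1.381e-23 * 285.7) = 11.06
Step 4: P(E1)/P(E2) = exp(11.06) = 6.385e+04

6.385e+04


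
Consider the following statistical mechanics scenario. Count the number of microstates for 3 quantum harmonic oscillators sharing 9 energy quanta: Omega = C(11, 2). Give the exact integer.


Step 1: Use binomial coefficient C(11, 2)
Step 2: Numerator = 11! / 9!
Step 3: Denominator = 2!
Step 4: Omega = 55

55


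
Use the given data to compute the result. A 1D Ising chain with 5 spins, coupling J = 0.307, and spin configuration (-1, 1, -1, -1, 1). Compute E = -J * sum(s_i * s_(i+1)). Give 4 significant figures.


Step 1: Nearest-neighbor products: -1, -1, 1, -1
Step 2: Sum of products = -2
Step 3: E = -0.307 * -2 = 0.614

0.614


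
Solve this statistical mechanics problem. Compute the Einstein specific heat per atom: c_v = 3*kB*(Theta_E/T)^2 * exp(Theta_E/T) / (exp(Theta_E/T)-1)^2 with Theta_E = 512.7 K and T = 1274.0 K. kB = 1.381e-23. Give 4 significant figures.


Step 1: x = Theta_E/T = 512.7/1274.0 = 0.4024
Step 2: x^2 = 0.162
Step 3: exp(x) = 1.495
Step 4: c_v = 3*1.381e-23*0.162*1.495/(1.495-1)^2 = 4.088e-23

4.088e-23


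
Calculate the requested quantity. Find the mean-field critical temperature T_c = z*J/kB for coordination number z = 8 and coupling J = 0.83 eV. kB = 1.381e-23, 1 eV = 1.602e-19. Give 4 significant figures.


Step 1: z*J = 8*0.83 = 6.64 eV
Step 2: Convert to Joules: 6.64*1.602e-19 = 1.064e-18 J
Step 3: T_c = 1.064e-18 / 1.381e-23 = 7.703e+04 K

7.703e+04


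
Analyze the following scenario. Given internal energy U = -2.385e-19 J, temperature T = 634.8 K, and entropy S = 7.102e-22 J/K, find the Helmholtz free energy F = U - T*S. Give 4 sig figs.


Step 1: T*S = 634.8 * 7.102e-22 = 4.508e-19 J
Step 2: F = U - T*S = -2.385e-19 - 4.508e-19
Step 3: F = -6.893e-19 J

-6.893e-19


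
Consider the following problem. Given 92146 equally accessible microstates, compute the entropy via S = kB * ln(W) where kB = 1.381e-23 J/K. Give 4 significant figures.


Step 1: ln(W) = ln(92146) = 11.43
Step 2: S = kB * ln(W) = 1.381e-23 * 11.43
Step 3: S = 1.579e-22 J/K

1.579e-22


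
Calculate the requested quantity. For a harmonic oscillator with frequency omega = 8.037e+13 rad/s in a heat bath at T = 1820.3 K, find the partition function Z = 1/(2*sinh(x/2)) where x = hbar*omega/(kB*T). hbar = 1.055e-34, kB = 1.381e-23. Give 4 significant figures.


Step 1: Compute x = hbar*omega/(kB*T) = 1.055e-34*8.037e+13/(1.381e-23*1820.3) = 0.3373
Step 2: x/2 = 0.1686
Step 3: sinh(x/2) = 0.1694
Step 4: Z = 1/(2*0.1694) = 2.951

2.951


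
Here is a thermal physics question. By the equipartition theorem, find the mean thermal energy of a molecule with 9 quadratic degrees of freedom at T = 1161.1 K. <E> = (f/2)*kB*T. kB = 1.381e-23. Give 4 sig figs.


Step 1: f/2 = 9/2 = 4.5
Step 2: kB*T = 1.381e-23 * 1161.1 = 1.603e-20
Step 3: <E> = 4.5 * 1.603e-20 = 7.216e-20 J

7.216e-20


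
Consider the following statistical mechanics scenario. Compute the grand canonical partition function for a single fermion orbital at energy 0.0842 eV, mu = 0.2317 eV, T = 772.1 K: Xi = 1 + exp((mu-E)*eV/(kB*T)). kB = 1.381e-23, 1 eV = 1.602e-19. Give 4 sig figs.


Step 1: (mu - E) = 0.2317 - 0.0842 = 0.1475 eV
Step 2: x = (mu-E)*eV/(kB*T) = 0.1475*1.602e-19/(1.381e-23*772.1) = 2.216
Step 3: exp(x) = 9.171
Step 4: Xi = 1 + 9.171 = 10.17

10.17


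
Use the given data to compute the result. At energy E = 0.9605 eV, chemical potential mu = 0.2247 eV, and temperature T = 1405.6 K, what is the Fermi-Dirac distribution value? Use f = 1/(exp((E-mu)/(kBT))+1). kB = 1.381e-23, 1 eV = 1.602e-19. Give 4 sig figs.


Step 1: (E - mu) = 0.9605 - 0.2247 = 0.7358 eV
Step 2: Convert: (E-mu)*eV = 1.179e-19 J
Step 3: x = (E-mu)*eV/(kB*T) = 6.072
Step 4: f = 1/(exp(6.072)+1) = 0.0023

0.0023


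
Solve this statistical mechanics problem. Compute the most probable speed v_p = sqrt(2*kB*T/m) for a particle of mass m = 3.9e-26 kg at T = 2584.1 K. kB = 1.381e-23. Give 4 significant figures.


Step 1: Numerator = 2*kB*T = 2*1.381e-23*2584.1 = 7.137e-20
Step 2: Ratio = 7.137e-20 / 3.9e-26 = 1.83e+06
Step 3: v_p = sqrt(1.83e+06) = 1353 m/s

1353


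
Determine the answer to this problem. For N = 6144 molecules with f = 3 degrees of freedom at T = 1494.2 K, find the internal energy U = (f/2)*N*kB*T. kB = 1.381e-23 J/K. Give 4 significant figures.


Step 1: f/2 = 3/2 = 1.5
Step 2: N*kB*T = 6144*1.381e-23*1494.2 = 1.268e-16
Step 3: U = 1.5 * 1.268e-16 = 1.902e-16 J

1.902e-16


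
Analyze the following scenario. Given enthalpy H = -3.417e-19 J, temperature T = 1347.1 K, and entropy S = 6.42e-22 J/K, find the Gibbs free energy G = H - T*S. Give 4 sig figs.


Step 1: T*S = 1347.1 * 6.42e-22 = 8.648e-19 J
Step 2: G = H - T*S = -3.417e-19 - 8.648e-19
Step 3: G = -1.207e-18 J

-1.207e-18


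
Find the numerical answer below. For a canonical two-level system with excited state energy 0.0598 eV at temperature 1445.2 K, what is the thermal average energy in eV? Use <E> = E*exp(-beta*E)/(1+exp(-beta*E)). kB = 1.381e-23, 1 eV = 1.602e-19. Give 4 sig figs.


Step 1: beta*E = 0.0598*1.602e-19/(1.381e-23*1445.2) = 0.48
Step 2: exp(-beta*E) = 0.6188
Step 3: <E> = 0.0598*0.6188/(1+0.6188) = 0.02286 eV

0.02286


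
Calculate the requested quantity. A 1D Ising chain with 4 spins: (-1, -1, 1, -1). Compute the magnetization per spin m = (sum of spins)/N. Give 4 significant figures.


Step 1: Count up spins (+1): 1, down spins (-1): 3
Step 2: Total magnetization M = 1 - 3 = -2
Step 3: m = M/N = -2/4 = -0.5

-0.5


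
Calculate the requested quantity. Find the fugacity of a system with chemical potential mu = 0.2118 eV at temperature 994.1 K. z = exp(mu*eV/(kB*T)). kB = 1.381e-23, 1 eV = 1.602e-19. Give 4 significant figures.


Step 1: Convert mu to Joules: 0.2118*1.602e-19 = 3.393e-20 J
Step 2: kB*T = 1.381e-23*994.1 = 1.373e-20 J
Step 3: mu/(kB*T) = 2.472
Step 4: z = exp(2.472) = 11.84

11.84


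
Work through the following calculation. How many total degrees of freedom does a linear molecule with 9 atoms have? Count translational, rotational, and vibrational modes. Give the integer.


Step 1: Translational DOF = 3
Step 2: Rotational DOF (linear) = 2
Step 3: Vibrational DOF = 3*9 - 5 = 22
Step 4: Total = 3 + 2 + 22 = 27

27


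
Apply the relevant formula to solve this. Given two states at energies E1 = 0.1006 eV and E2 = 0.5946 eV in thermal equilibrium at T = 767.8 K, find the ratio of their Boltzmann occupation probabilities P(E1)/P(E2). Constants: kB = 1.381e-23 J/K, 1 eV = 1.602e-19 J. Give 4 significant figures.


Step 1: Compute energy difference dE = E1 - E2 = 0.1006 - 0.5946 = -0.494 eV
Step 2: Convert to Joules: dE_J = -0.494 * 1.602e-19 = -7.914e-20 J
Step 3: Compute exponent = -dE_J / (kB * T) = -(-7.914e-20) / (1.381e-23 * 767.8) = 7.464
Step 4: P(E1)/P(E2) = exp(7.464) = 1743

1743


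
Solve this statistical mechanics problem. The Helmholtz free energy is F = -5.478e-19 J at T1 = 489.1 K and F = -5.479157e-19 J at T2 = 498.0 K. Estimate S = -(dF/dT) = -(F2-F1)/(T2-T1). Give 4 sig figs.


Step 1: dF = F2 - F1 = -5.479157e-19 - (-5.478e-19) = -1.157e-22 J
Step 2: dT = T2 - T1 = 498.0 - 489.1 = 8.9 K
Step 3: S = -dF/dT = -(-1.157e-22)/8.9 = 1.3e-23 J/K

1.3e-23


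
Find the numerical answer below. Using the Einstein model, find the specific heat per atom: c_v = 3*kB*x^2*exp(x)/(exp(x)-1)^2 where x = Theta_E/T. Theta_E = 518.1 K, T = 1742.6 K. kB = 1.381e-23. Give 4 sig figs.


Step 1: x = Theta_E/T = 518.1/1742.6 = 0.2973
Step 2: x^2 = 0.0884
Step 3: exp(x) = 1.346
Step 4: c_v = 3*1.381e-23*0.0884*1.346/(1.346-1)^2 = 4.113e-23

4.113e-23


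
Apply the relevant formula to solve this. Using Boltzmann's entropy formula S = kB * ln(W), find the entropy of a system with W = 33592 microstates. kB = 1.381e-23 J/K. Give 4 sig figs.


Step 1: ln(W) = ln(33592) = 10.42
Step 2: S = kB * ln(W) = 1.381e-23 * 10.42
Step 3: S = 1.439e-22 J/K

1.439e-22


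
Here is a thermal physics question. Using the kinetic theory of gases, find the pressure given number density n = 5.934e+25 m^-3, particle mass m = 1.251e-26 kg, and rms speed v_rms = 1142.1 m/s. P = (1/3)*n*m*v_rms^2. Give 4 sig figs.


Step 1: v_rms^2 = 1142.1^2 = 1.304e+06
Step 2: n*m = 5.934e+25*1.251e-26 = 0.7423
Step 3: P = (1/3)*0.7423*1.304e+06 = 3.228e+05 Pa

3.228e+05


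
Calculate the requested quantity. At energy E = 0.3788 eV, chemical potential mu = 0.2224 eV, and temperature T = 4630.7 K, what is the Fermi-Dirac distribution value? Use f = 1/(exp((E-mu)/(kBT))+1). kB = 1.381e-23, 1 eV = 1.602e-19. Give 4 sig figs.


Step 1: (E - mu) = 0.3788 - 0.2224 = 0.1564 eV
Step 2: Convert: (E-mu)*eV = 2.506e-20 J
Step 3: x = (E-mu)*eV/(kB*T) = 0.3918
Step 4: f = 1/(exp(0.3918)+1) = 0.4033

0.4033


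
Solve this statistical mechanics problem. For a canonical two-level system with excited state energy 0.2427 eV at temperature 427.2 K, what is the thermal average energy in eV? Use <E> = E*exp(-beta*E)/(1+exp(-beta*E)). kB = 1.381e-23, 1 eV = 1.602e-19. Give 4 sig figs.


Step 1: beta*E = 0.2427*1.602e-19/(1.381e-23*427.2) = 6.59
Step 2: exp(-beta*E) = 0.001374
Step 3: <E> = 0.2427*0.001374/(1+0.001374) = 0.0003329 eV

0.0003329


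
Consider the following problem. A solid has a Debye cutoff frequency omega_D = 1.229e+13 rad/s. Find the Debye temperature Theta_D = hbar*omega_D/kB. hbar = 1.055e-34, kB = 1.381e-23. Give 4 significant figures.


Step 1: hbar*omega_D = 1.055e-34 * 1.229e+13 = 1.297e-21 J
Step 2: Theta_D = 1.297e-21 / 1.381e-23
Step 3: Theta_D = 93.89 K

93.89


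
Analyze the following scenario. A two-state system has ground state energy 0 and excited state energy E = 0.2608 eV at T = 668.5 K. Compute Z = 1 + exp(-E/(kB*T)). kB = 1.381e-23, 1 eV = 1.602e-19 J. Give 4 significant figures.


Step 1: Compute beta*E = E*eV/(kB*T) = 0.2608*1.602e-19/(1.381e-23*668.5) = 4.526
Step 2: exp(-beta*E) = exp(-4.526) = 0.01083
Step 3: Z = 1 + 0.01083 = 1.011

1.011


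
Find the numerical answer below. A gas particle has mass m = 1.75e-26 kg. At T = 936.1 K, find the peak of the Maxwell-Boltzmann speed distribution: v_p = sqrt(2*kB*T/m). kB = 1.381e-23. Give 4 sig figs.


Step 1: Numerator = 2*kB*T = 2*1.381e-23*936.1 = 2.586e-20
Step 2: Ratio = 2.586e-20 / 1.75e-26 = 1.477e+06
Step 3: v_p = sqrt(1.477e+06) = 1215 m/s

1215


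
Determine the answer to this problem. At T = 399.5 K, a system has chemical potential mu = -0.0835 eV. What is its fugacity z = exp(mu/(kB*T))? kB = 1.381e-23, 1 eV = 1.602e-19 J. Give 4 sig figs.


Step 1: Convert mu to Joules: -0.0835*1.602e-19 = -1.338e-20 J
Step 2: kB*T = 1.381e-23*399.5 = 5.517e-21 J
Step 3: mu/(kB*T) = -2.425
Step 4: z = exp(-2.425) = 0.08851

0.08851


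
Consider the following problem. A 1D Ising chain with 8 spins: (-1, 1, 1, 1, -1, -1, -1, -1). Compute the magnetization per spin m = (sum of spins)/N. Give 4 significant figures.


Step 1: Count up spins (+1): 3, down spins (-1): 5
Step 2: Total magnetization M = 3 - 5 = -2
Step 3: m = M/N = -2/8 = -0.25

-0.25


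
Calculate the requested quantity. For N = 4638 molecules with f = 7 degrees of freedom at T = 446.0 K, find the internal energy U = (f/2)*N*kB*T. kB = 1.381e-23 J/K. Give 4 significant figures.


Step 1: f/2 = 7/2 = 3.5
Step 2: N*kB*T = 4638*1.381e-23*446.0 = 2.857e-17
Step 3: U = 3.5 * 2.857e-17 = 9.998e-17 J

9.998e-17


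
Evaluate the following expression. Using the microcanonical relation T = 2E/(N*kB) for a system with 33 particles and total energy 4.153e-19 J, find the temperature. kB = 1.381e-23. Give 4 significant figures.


Step 1: Numerator = 2*E = 2*4.153e-19 = 8.306e-19 J
Step 2: Denominator = N*kB = 33*1.381e-23 = 4.557e-22
Step 3: T = 8.306e-19 / 4.557e-22 = 1823 K

1823


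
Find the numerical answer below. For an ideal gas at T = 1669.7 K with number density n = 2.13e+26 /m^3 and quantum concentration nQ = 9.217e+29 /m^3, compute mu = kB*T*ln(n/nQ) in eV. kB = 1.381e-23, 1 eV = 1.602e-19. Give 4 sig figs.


Step 1: n/nQ = 2.13e+26/9.217e+29 = 0.0002311
Step 2: ln(n/nQ) = -8.373
Step 3: mu = kB*T*ln(n/nQ) = 2.306e-20*-8.373 = -1.931e-19 J
Step 4: Convert to eV: -1.931e-19/1.602e-19 = -1.205 eV

-1.205


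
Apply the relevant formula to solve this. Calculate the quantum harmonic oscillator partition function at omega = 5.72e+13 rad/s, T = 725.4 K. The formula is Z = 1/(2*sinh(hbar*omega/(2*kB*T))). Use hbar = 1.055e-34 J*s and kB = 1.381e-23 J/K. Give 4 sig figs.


Step 1: Compute x = hbar*omega/(kB*T) = 1.055e-34*5.72e+13/(1.381e-23*725.4) = 0.6024
Step 2: x/2 = 0.3012
Step 3: sinh(x/2) = 0.3058
Step 4: Z = 1/(2*0.3058) = 1.635

1.635


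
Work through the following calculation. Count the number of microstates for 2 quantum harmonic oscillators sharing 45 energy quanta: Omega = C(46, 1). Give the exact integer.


Step 1: Use binomial coefficient C(46, 1)
Step 2: Numerator = 46! / 45!
Step 3: Denominator = 1!
Step 4: Omega = 46

46


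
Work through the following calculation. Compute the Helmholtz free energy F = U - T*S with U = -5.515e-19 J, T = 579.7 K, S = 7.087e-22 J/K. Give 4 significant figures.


Step 1: T*S = 579.7 * 7.087e-22 = 4.108e-19 J
Step 2: F = U - T*S = -5.515e-19 - 4.108e-19
Step 3: F = -9.623e-19 J

-9.623e-19


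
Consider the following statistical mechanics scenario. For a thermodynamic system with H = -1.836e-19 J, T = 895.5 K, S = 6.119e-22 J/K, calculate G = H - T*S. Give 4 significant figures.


Step 1: T*S = 895.5 * 6.119e-22 = 5.48e-19 J
Step 2: G = H - T*S = -1.836e-19 - 5.48e-19
Step 3: G = -7.316e-19 J

-7.316e-19


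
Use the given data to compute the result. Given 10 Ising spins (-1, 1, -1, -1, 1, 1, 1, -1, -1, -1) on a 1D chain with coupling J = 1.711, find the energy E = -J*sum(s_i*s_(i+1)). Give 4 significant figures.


Step 1: Nearest-neighbor products: -1, -1, 1, -1, 1, 1, -1, 1, 1
Step 2: Sum of products = 1
Step 3: E = -1.711 * 1 = -1.711

-1.711


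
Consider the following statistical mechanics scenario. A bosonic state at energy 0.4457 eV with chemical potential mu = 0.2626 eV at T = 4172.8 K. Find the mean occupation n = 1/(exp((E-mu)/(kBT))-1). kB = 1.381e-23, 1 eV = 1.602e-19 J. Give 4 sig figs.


Step 1: (E - mu) = 0.1831 eV
Step 2: x = (E-mu)*eV/(kB*T) = 0.1831*1.602e-19/(1.381e-23*4172.8) = 0.509
Step 3: exp(x) = 1.664
Step 4: n = 1/(exp(x)-1) = 1.507

1.507


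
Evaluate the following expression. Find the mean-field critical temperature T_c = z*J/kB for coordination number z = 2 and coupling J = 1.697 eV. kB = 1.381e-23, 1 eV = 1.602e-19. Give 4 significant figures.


Step 1: z*J = 2*1.697 = 3.394 eV
Step 2: Convert to Joules: 3.394*1.602e-19 = 5.437e-19 J
Step 3: T_c = 5.437e-19 / 1.381e-23 = 3.937e+04 K

3.937e+04


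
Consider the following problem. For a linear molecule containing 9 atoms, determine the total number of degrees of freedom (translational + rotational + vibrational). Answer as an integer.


Step 1: Translational DOF = 3
Step 2: Rotational DOF (linear) = 2
Step 3: Vibrational DOF = 3*9 - 5 = 22
Step 4: Total = 3 + 2 + 22 = 27

27


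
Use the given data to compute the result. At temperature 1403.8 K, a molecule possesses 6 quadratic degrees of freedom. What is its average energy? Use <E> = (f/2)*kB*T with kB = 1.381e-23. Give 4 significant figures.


Step 1: f/2 = 6/2 = 3
Step 2: kB*T = 1.381e-23 * 1403.8 = 1.939e-20
Step 3: <E> = 3 * 1.939e-20 = 5.816e-20 J

5.816e-20


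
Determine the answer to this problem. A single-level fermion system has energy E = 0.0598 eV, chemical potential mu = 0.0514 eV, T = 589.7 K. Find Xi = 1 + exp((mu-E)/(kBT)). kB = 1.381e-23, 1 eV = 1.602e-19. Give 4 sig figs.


Step 1: (mu - E) = 0.0514 - 0.0598 = -0.0084 eV
Step 2: x = (mu-E)*eV/(kB*T) = -0.0084*1.602e-19/(1.381e-23*589.7) = -0.1652
Step 3: exp(x) = 0.8477
Step 4: Xi = 1 + 0.8477 = 1.848

1.848


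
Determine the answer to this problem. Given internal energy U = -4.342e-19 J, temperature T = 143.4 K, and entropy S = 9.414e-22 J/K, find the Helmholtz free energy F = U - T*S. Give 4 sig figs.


Step 1: T*S = 143.4 * 9.414e-22 = 1.35e-19 J
Step 2: F = U - T*S = -4.342e-19 - 1.35e-19
Step 3: F = -5.692e-19 J

-5.692e-19


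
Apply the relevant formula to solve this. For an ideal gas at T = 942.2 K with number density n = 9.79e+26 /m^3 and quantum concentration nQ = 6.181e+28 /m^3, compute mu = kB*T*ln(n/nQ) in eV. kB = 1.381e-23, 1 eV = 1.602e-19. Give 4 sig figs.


Step 1: n/nQ = 9.79e+26/6.181e+28 = 0.01584
Step 2: ln(n/nQ) = -4.145
Step 3: mu = kB*T*ln(n/nQ) = 1.301e-20*-4.145 = -5.394e-20 J
Step 4: Convert to eV: -5.394e-20/1.602e-19 = -0.3367 eV

-0.3367


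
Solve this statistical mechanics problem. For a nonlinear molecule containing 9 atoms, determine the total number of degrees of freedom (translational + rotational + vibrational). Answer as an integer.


Step 1: Translational DOF = 3
Step 2: Rotational DOF (nonlinear) = 3
Step 3: Vibrational DOF = 3*9 - 6 = 21
Step 4: Total = 3 + 3 + 21 = 27

27


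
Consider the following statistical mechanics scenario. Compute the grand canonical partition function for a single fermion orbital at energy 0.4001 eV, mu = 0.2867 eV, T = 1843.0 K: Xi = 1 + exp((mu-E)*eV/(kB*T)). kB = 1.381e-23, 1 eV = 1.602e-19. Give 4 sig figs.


Step 1: (mu - E) = 0.2867 - 0.4001 = -0.1134 eV
Step 2: x = (mu-E)*eV/(kB*T) = -0.1134*1.602e-19/(1.381e-23*1843.0) = -0.7138
Step 3: exp(x) = 0.4898
Step 4: Xi = 1 + 0.4898 = 1.49

1.49


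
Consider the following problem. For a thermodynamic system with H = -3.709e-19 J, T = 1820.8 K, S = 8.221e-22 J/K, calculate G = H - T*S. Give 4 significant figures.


Step 1: T*S = 1820.8 * 8.221e-22 = 1.497e-18 J
Step 2: G = H - T*S = -3.709e-19 - 1.497e-18
Step 3: G = -1.868e-18 J

-1.868e-18


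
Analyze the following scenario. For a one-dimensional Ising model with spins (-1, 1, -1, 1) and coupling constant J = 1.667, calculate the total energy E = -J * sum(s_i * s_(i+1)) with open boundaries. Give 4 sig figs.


Step 1: Nearest-neighbor products: -1, -1, -1
Step 2: Sum of products = -3
Step 3: E = -1.667 * -3 = 5.001

5.001


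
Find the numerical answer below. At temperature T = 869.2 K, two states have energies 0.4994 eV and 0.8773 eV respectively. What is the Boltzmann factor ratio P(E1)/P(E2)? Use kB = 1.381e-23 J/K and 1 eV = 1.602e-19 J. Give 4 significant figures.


Step 1: Compute energy difference dE = E1 - E2 = 0.4994 - 0.8773 = -0.3779 eV
Step 2: Convert to Joules: dE_J = -0.3779 * 1.602e-19 = -6.054e-20 J
Step 3: Compute exponent = -dE_J / (kB * T) = -(-6.054e-20) / (1.381e-23 * 869.2) = 5.043
Step 4: P(E1)/P(E2) = exp(5.043) = 155

155


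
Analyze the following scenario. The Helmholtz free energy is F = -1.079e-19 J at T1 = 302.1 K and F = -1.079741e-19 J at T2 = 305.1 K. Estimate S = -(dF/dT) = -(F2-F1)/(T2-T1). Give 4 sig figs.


Step 1: dF = F2 - F1 = -1.079741e-19 - (-1.079e-19) = -7.41e-23 J
Step 2: dT = T2 - T1 = 305.1 - 302.1 = 3 K
Step 3: S = -dF/dT = -(-7.41e-23)/3 = 2.47e-23 J/K

2.47e-23


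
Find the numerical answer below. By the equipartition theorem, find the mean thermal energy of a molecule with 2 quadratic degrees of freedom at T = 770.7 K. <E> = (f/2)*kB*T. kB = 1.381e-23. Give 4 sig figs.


Step 1: f/2 = 2/2 = 1
Step 2: kB*T = 1.381e-23 * 770.7 = 1.064e-20
Step 3: <E> = 1 * 1.064e-20 = 1.064e-20 J

1.064e-20


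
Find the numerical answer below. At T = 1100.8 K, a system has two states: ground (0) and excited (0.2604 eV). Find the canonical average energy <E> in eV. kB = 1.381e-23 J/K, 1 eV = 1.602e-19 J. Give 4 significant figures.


Step 1: beta*E = 0.2604*1.602e-19/(1.381e-23*1100.8) = 2.744
Step 2: exp(-beta*E) = 0.06431
Step 3: <E> = 0.2604*0.06431/(1+0.06431) = 0.01573 eV

0.01573


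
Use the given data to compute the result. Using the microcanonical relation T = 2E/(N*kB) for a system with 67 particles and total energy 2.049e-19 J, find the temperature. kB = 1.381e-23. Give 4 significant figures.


Step 1: Numerator = 2*E = 2*2.049e-19 = 4.098e-19 J
Step 2: Denominator = N*kB = 67*1.381e-23 = 9.253e-22
Step 3: T = 4.098e-19 / 9.253e-22 = 442.9 K

442.9


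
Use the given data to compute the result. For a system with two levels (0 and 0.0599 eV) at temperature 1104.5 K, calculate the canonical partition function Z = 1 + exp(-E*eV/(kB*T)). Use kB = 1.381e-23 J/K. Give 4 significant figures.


Step 1: Compute beta*E = E*eV/(kB*T) = 0.0599*1.602e-19/(1.381e-23*1104.5) = 0.6291
Step 2: exp(-beta*E) = exp(-0.6291) = 0.5331
Step 3: Z = 1 + 0.5331 = 1.533

1.533


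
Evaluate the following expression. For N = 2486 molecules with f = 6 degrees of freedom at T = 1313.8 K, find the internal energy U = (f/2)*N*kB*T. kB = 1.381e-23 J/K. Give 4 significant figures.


Step 1: f/2 = 6/2 = 3.0
Step 2: N*kB*T = 2486*1.381e-23*1313.8 = 4.51e-17
Step 3: U = 3.0 * 4.51e-17 = 1.353e-16 J

1.353e-16


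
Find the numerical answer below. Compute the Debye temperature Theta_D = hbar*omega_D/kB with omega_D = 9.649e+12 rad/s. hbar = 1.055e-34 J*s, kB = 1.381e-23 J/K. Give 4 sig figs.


Step 1: hbar*omega_D = 1.055e-34 * 9.649e+12 = 1.018e-21 J
Step 2: Theta_D = 1.018e-21 / 1.381e-23
Step 3: Theta_D = 73.71 K

73.71


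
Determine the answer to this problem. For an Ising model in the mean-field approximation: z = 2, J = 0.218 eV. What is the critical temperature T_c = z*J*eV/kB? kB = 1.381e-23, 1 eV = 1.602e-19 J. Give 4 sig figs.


Step 1: z*J = 2*0.218 = 0.436 eV
Step 2: Convert to Joules: 0.436*1.602e-19 = 6.985e-20 J
Step 3: T_c = 6.985e-20 / 1.381e-23 = 5058 K

5058


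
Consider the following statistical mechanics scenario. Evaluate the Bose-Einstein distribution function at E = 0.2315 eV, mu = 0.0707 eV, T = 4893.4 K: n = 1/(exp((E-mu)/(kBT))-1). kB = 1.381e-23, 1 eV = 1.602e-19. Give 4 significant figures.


Step 1: (E - mu) = 0.1608 eV
Step 2: x = (E-mu)*eV/(kB*T) = 0.1608*1.602e-19/(1.381e-23*4893.4) = 0.3812
Step 3: exp(x) = 1.464
Step 4: n = 1/(exp(x)-1) = 2.155

2.155


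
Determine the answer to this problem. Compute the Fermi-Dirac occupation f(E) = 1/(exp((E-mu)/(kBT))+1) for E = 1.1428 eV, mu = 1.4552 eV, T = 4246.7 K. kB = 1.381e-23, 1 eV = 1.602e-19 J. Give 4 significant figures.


Step 1: (E - mu) = 1.1428 - 1.4552 = -0.3124 eV
Step 2: Convert: (E-mu)*eV = -5.005e-20 J
Step 3: x = (E-mu)*eV/(kB*T) = -0.8534
Step 4: f = 1/(exp(-0.8534)+1) = 0.7013

0.7013


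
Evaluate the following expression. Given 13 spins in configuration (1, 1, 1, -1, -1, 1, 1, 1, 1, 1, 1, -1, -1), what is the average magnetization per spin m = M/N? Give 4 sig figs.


Step 1: Count up spins (+1): 9, down spins (-1): 4
Step 2: Total magnetization M = 9 - 4 = 5
Step 3: m = M/N = 5/13 = 0.3846

0.3846


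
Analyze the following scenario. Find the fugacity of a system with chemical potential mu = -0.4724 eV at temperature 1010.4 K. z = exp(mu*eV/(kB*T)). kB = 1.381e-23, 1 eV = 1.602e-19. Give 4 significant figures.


Step 1: Convert mu to Joules: -0.4724*1.602e-19 = -7.568e-20 J
Step 2: kB*T = 1.381e-23*1010.4 = 1.395e-20 J
Step 3: mu/(kB*T) = -5.424
Step 4: z = exp(-5.424) = 0.004411

0.004411


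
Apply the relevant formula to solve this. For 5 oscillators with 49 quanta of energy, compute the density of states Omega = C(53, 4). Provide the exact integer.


Step 1: Use binomial coefficient C(53, 4)
Step 2: Numerator = 53! / 49!
Step 3: Denominator = 4!
Step 4: Omega = 292825

292825


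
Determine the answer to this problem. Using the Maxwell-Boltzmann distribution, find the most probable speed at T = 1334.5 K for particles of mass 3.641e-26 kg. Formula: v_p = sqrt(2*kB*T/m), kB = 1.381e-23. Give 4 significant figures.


Step 1: Numerator = 2*kB*T = 2*1.381e-23*1334.5 = 3.686e-20
Step 2: Ratio = 3.686e-20 / 3.641e-26 = 1.012e+06
Step 3: v_p = sqrt(1.012e+06) = 1006 m/s

1006


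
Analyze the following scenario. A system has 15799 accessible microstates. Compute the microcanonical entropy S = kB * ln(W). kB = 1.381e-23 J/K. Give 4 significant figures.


Step 1: ln(W) = ln(15799) = 9.668
Step 2: S = kB * ln(W) = 1.381e-23 * 9.668
Step 3: S = 1.335e-22 J/K

1.335e-22


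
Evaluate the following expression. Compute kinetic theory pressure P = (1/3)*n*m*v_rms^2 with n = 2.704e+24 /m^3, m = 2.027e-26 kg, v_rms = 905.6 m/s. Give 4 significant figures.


Step 1: v_rms^2 = 905.6^2 = 8.201e+05
Step 2: n*m = 2.704e+24*2.027e-26 = 0.05481
Step 3: P = (1/3)*0.05481*8.201e+05 = 1.498e+04 Pa

1.498e+04


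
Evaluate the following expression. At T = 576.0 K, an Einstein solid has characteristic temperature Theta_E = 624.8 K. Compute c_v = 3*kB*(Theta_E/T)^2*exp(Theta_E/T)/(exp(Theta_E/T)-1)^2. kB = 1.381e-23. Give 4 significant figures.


Step 1: x = Theta_E/T = 624.8/576.0 = 1.085
Step 2: x^2 = 1.177
Step 3: exp(x) = 2.959
Step 4: c_v = 3*1.381e-23*1.177*2.959/(2.959-1)^2 = 3.76e-23

3.76e-23


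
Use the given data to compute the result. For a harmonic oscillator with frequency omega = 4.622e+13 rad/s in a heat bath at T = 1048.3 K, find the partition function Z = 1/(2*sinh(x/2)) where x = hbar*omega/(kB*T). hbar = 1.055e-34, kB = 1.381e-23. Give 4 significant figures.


Step 1: Compute x = hbar*omega/(kB*T) = 1.055e-34*4.622e+13/(1.381e-23*1048.3) = 0.3368
Step 2: x/2 = 0.1684
Step 3: sinh(x/2) = 0.1692
Step 4: Z = 1/(2*0.1692) = 2.955

2.955


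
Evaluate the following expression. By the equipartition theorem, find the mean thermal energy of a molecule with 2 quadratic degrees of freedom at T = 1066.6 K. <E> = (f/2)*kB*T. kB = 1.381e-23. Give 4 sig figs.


Step 1: f/2 = 2/2 = 1
Step 2: kB*T = 1.381e-23 * 1066.6 = 1.473e-20
Step 3: <E> = 1 * 1.473e-20 = 1.473e-20 J

1.473e-20


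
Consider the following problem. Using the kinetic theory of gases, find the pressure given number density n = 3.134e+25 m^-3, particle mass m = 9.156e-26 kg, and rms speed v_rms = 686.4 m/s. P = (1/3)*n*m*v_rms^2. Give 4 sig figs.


Step 1: v_rms^2 = 686.4^2 = 4.711e+05
Step 2: n*m = 3.134e+25*9.156e-26 = 2.869
Step 3: P = (1/3)*2.869*4.711e+05 = 4.506e+05 Pa

4.506e+05


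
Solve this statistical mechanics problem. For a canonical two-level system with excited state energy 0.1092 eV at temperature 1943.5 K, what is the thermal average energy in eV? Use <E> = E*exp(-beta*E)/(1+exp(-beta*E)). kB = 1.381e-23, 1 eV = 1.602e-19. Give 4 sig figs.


Step 1: beta*E = 0.1092*1.602e-19/(1.381e-23*1943.5) = 0.6518
Step 2: exp(-beta*E) = 0.5211
Step 3: <E> = 0.1092*0.5211/(1+0.5211) = 0.03741 eV

0.03741


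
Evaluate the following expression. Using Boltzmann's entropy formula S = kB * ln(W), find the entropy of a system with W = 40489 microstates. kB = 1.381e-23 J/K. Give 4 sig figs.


Step 1: ln(W) = ln(40489) = 10.61
Step 2: S = kB * ln(W) = 1.381e-23 * 10.61
Step 3: S = 1.465e-22 J/K

1.465e-22


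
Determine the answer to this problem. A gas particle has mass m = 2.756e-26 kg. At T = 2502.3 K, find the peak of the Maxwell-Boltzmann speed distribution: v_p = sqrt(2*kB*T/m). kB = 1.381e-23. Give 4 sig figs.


Step 1: Numerator = 2*kB*T = 2*1.381e-23*2502.3 = 6.911e-20
Step 2: Ratio = 6.911e-20 / 2.756e-26 = 2.508e+06
Step 3: v_p = sqrt(2.508e+06) = 1584 m/s

1584


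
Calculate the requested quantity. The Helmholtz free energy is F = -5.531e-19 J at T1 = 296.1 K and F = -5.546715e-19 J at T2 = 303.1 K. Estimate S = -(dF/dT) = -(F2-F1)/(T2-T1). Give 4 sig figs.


Step 1: dF = F2 - F1 = -5.546715e-19 - (-5.531e-19) = -1.5715e-21 J
Step 2: dT = T2 - T1 = 303.1 - 296.1 = 7 K
Step 3: S = -dF/dT = -(-1.5715e-21)/7 = 2.245e-22 J/K

2.245e-22


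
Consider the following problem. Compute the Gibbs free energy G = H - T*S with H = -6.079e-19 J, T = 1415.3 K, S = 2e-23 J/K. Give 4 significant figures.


Step 1: T*S = 1415.3 * 2e-23 = 2.831e-20 J
Step 2: G = H - T*S = -6.079e-19 - 2.831e-20
Step 3: G = -6.362e-19 J

-6.362e-19


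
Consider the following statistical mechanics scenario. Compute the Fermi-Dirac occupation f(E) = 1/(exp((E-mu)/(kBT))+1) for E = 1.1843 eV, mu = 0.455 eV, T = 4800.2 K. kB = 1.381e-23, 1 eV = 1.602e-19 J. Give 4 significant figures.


Step 1: (E - mu) = 1.1843 - 0.455 = 0.7293 eV
Step 2: Convert: (E-mu)*eV = 1.168e-19 J
Step 3: x = (E-mu)*eV/(kB*T) = 1.762
Step 4: f = 1/(exp(1.762)+1) = 0.1465

0.1465


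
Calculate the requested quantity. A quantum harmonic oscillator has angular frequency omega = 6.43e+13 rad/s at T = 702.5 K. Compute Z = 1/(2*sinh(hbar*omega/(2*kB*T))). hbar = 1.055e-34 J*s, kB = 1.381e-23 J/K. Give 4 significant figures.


Step 1: Compute x = hbar*omega/(kB*T) = 1.055e-34*6.43e+13/(1.381e-23*702.5) = 0.6992
Step 2: x/2 = 0.3496
Step 3: sinh(x/2) = 0.3568
Step 4: Z = 1/(2*0.3568) = 1.401

1.401


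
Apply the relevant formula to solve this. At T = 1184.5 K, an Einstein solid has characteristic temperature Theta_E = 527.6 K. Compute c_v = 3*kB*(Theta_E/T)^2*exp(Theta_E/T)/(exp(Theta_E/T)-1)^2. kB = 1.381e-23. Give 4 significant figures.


Step 1: x = Theta_E/T = 527.6/1184.5 = 0.4454
Step 2: x^2 = 0.1984
Step 3: exp(x) = 1.561
Step 4: c_v = 3*1.381e-23*0.1984*1.561/(1.561-1)^2 = 4.075e-23

4.075e-23


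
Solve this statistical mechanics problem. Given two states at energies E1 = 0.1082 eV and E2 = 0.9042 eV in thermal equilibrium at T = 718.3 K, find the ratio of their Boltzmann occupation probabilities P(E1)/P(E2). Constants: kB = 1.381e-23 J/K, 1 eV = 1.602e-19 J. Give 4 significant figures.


Step 1: Compute energy difference dE = E1 - E2 = 0.1082 - 0.9042 = -0.796 eV
Step 2: Convert to Joules: dE_J = -0.796 * 1.602e-19 = -1.275e-19 J
Step 3: Compute exponent = -dE_J / (kB * T) = -(-1.275e-19) / (1.381e-23 * 718.3) = 12.86
Step 4: P(E1)/P(E2) = exp(12.86) = 3.827e+05

3.827e+05


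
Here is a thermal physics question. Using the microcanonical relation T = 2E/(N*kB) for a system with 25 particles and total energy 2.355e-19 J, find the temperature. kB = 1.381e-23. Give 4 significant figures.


Step 1: Numerator = 2*E = 2*2.355e-19 = 4.71e-19 J
Step 2: Denominator = N*kB = 25*1.381e-23 = 3.452e-22
Step 3: T = 4.71e-19 / 3.452e-22 = 1364 K

1364


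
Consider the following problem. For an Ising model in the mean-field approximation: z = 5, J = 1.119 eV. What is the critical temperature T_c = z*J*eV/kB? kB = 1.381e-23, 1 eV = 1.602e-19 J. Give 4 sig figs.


Step 1: z*J = 5*1.119 = 5.595 eV
Step 2: Convert to Joules: 5.595*1.602e-19 = 8.963e-19 J
Step 3: T_c = 8.963e-19 / 1.381e-23 = 6.49e+04 K

6.49e+04


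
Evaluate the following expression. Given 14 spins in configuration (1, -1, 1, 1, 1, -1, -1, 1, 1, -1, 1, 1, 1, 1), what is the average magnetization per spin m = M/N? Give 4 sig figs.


Step 1: Count up spins (+1): 10, down spins (-1): 4
Step 2: Total magnetization M = 10 - 4 = 6
Step 3: m = M/N = 6/14 = 0.4286

0.4286


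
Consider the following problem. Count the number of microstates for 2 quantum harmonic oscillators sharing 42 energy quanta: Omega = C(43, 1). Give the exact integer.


Step 1: Use binomial coefficient C(43, 1)
Step 2: Numerator = 43! / 42!
Step 3: Denominator = 1!
Step 4: Omega = 43

43


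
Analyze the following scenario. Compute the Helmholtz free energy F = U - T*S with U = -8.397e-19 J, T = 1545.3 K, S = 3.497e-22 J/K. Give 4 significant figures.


Step 1: T*S = 1545.3 * 3.497e-22 = 5.404e-19 J
Step 2: F = U - T*S = -8.397e-19 - 5.404e-19
Step 3: F = -1.38e-18 J

-1.38e-18


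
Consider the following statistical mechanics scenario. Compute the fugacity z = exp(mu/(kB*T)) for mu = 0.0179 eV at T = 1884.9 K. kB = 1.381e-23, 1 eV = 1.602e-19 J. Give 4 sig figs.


Step 1: Convert mu to Joules: 0.0179*1.602e-19 = 2.868e-21 J
Step 2: kB*T = 1.381e-23*1884.9 = 2.603e-20 J
Step 3: mu/(kB*T) = 0.1102
Step 4: z = exp(0.1102) = 1.116

1.116


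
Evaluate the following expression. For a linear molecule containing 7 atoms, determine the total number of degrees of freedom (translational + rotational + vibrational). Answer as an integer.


Step 1: Translational DOF = 3
Step 2: Rotational DOF (linear) = 2
Step 3: Vibrational DOF = 3*7 - 5 = 16
Step 4: Total = 3 + 2 + 16 = 21

21


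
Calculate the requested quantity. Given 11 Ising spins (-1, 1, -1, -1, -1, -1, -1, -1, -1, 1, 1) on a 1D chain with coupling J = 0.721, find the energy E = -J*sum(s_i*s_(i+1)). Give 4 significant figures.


Step 1: Nearest-neighbor products: -1, -1, 1, 1, 1, 1, 1, 1, -1, 1
Step 2: Sum of products = 4
Step 3: E = -0.721 * 4 = -2.884

-2.884


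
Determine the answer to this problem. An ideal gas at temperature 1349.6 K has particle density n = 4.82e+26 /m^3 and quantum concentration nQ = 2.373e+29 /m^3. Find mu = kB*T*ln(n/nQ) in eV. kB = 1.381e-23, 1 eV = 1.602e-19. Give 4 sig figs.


Step 1: n/nQ = 4.82e+26/2.373e+29 = 0.002031
Step 2: ln(n/nQ) = -6.199
Step 3: mu = kB*T*ln(n/nQ) = 1.864e-20*-6.199 = -1.155e-19 J
Step 4: Convert to eV: -1.155e-19/1.602e-19 = -0.7212 eV

-0.7212


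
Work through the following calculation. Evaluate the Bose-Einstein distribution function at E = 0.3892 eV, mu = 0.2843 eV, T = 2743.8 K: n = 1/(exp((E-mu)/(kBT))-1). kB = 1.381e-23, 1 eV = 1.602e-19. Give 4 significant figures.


Step 1: (E - mu) = 0.1049 eV
Step 2: x = (E-mu)*eV/(kB*T) = 0.1049*1.602e-19/(1.381e-23*2743.8) = 0.4435
Step 3: exp(x) = 1.558
Step 4: n = 1/(exp(x)-1) = 1.792

1.792


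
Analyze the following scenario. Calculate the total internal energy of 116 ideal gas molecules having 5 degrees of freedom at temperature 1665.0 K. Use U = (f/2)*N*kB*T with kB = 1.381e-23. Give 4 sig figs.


Step 1: f/2 = 5/2 = 2.5
Step 2: N*kB*T = 116*1.381e-23*1665.0 = 2.667e-18
Step 3: U = 2.5 * 2.667e-18 = 6.668e-18 J

6.668e-18


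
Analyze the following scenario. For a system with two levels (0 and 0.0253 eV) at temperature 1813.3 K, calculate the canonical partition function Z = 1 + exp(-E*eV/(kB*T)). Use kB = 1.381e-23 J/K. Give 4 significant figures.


Step 1: Compute beta*E = E*eV/(kB*T) = 0.0253*1.602e-19/(1.381e-23*1813.3) = 0.1619
Step 2: exp(-beta*E) = exp(-0.1619) = 0.8506
Step 3: Z = 1 + 0.8506 = 1.851

1.851


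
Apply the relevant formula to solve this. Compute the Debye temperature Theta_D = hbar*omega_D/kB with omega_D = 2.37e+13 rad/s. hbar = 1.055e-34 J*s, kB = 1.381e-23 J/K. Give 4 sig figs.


Step 1: hbar*omega_D = 1.055e-34 * 2.37e+13 = 2.5e-21 J
Step 2: Theta_D = 2.5e-21 / 1.381e-23
Step 3: Theta_D = 181.1 K

181.1


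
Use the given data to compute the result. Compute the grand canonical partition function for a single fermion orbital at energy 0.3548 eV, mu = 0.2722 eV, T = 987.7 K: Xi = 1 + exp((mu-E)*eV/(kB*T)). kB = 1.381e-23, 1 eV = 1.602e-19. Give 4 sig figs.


Step 1: (mu - E) = 0.2722 - 0.3548 = -0.0826 eV
Step 2: x = (mu-E)*eV/(kB*T) = -0.0826*1.602e-19/(1.381e-23*987.7) = -0.9701
Step 3: exp(x) = 0.379
Step 4: Xi = 1 + 0.379 = 1.379

1.379


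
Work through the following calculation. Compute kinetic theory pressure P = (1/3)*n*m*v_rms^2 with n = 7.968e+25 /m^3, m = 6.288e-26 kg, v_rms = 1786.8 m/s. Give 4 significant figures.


Step 1: v_rms^2 = 1786.8^2 = 3.193e+06
Step 2: n*m = 7.968e+25*6.288e-26 = 5.01
Step 3: P = (1/3)*5.01*3.193e+06 = 5.332e+06 Pa

5.332e+06


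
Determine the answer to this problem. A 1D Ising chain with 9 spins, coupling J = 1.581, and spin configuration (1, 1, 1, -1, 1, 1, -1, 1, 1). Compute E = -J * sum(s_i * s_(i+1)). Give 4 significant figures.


Step 1: Nearest-neighbor products: 1, 1, -1, -1, 1, -1, -1, 1
Step 2: Sum of products = 0
Step 3: E = -1.581 * 0 = 0

0


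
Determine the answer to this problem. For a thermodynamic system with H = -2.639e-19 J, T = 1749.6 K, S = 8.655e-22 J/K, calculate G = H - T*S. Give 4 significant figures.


Step 1: T*S = 1749.6 * 8.655e-22 = 1.514e-18 J
Step 2: G = H - T*S = -2.639e-19 - 1.514e-18
Step 3: G = -1.778e-18 J

-1.778e-18


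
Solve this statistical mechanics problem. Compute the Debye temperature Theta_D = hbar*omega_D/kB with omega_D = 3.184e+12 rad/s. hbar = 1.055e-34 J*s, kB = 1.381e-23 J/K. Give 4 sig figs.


Step 1: hbar*omega_D = 1.055e-34 * 3.184e+12 = 3.359e-22 J
Step 2: Theta_D = 3.359e-22 / 1.381e-23
Step 3: Theta_D = 24.32 K

24.32


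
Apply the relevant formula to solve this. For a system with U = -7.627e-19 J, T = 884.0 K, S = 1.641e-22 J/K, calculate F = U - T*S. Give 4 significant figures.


Step 1: T*S = 884.0 * 1.641e-22 = 1.451e-19 J
Step 2: F = U - T*S = -7.627e-19 - 1.451e-19
Step 3: F = -9.078e-19 J

-9.078e-19


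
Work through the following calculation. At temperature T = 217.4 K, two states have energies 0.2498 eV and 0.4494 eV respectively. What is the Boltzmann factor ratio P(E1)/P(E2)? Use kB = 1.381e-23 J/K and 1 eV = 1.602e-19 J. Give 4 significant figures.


Step 1: Compute energy difference dE = E1 - E2 = 0.2498 - 0.4494 = -0.1996 eV
Step 2: Convert to Joules: dE_J = -0.1996 * 1.602e-19 = -3.198e-20 J
Step 3: Compute exponent = -dE_J / (kB * T) = -(-3.198e-20) / (1.381e-23 * 217.4) = 10.65
Step 4: P(E1)/P(E2) = exp(10.65) = 4.221e+04

4.221e+04
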